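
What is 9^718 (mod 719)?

1

9^1 ≡ 9 (mod 719)
9^2 ≡ 9^2 = 81 ≡ 81 (mod 719)
9^4 ≡ 81^2 = 6561 ≡ 90 (mod 719)
9^8 ≡ 90^2 = 8100 ≡ 191 (mod 719)
9^16 ≡ 191^2 = 36481 ≡ 531 (mod 719)
9^32 ≡ 531^2 = 281961 ≡ 113 (mod 719)
9^64 ≡ 113^2 = 12769 ≡ 546 (mod 719)
9^128 ≡ 546^2 = 298116 ≡ 450 (mod 719)
9^256 ≡ 450^2 = 202500 ≡ 461 (mod 719)
9^512 ≡ 461^2 = 212521 ≡ 416 (mod 719)
718 = 512 + 128 + 64 + 8 + 4 + 2 in binary powers of 2.
So 9^718 ≡ 416 · 450 · 546 · 191 · 90 · 81 ≡ 1 (mod 719).
Since the result is 1, base 9 gives no evidence that 719 is composite.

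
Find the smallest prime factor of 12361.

47

12361 is odd.
Digit sum 13, not divisible by 3.
Ends in 1: not divisible by 5.
7: 12361 = 7·1765 + 6
11: 12361 = 11·1123 + 8
13: 12361 = 13·950 + 11
17: 12361 = 17·727 + 2
19: 12361 = 19·650 + 11
23: 12361 = 23·537 + 10
29: 12361 = 29·426 + 7
31: 12361 = 31·398 + 23
37: 12361 = 37·334 + 3
41: 12361 = 41·301 + 20
43: 12361 = 43·287 + 20
47: 12361 = 47·263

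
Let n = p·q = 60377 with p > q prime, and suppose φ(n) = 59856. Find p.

349

φ(n) = (p−1)(q−1) = n − (p+q) + 1, so p + q = 60377 − 59856 + 1 = 522.
p and q are the roots of t² − 522t + 60377 = 0.
Discriminant: 522² − 4·60377 = 272484 − 241508 = 30976; √30976 = 176.
q = (522 − 176)/2 = 173, p = (522 + 176)/2 = 349.
Check: 173 · 349 = 60377.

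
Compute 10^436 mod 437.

10^1 ≡ 10 (mod 437)
10^2 ≡ 10^2 = 100 ≡ 100 (mod 437)
10^4 ≡ 100^2 = 10000 ≡ 386 (mod 437)
10^8 ≡ 386^2 = 148996 ≡ 416 (mod 437)
10^16 ≡ 416^2 = 173056 ≡ 4 (mod 437)
10^32 ≡ 4^2 = 16 ≡ 16 (mod 437)
10^64 ≡ 16^2 = 256 ≡ 256 (mod 437)
10^128 ≡ 256^2 = 65536 ≡ 423 (mod 437)
10^256 ≡ 423^2 = 178929 ≡ 196 (mod 437)
436 = 256 + 128 + 32 + 16 + 4 in binary powers of 2.
So 10^436 ≡ 196 · 423 · 16 · 4 · 386 ≡ 101 (mod 437).
Since 101 ≠ 1, base 10 is a Fermat witness: 437 is composite.

101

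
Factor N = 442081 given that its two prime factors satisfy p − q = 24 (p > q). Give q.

Since p = q + 24, we have 442081 = q(q + 24), so q² + 24q − 442081 = 0.
Discriminant: 24² + 4·442081 = 576 + 1768324 = 1768900; √1768900 = 1330.
q = (−24 + 1330)/2 = 653, and p = q + 24 = 677.
Check: 653 · 677 = 442081.

653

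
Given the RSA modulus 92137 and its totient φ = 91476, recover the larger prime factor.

463

φ(n) = (p−1)(q−1) = n − (p+q) + 1, so p + q = 92137 − 91476 + 1 = 662.
p and q are the roots of t² − 662t + 92137 = 0.
Discriminant: 662² − 4·92137 = 438244 − 368548 = 69696; √69696 = 264.
q = (662 − 264)/2 = 199, p = (662 + 264)/2 = 463.
Check: 199 · 463 = 92137.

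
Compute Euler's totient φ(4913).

4624

Factor: 4913 = 17^3.
φ(4913) = 17^2·(17−1) = 4624.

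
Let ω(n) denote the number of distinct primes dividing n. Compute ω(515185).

5

515185 = 5 · 103037
103037 = 11 · 9367
9367 = 17 · 551
551 = 19 · 29
515185 = 5 · 11 · 17 · 19 · 29, which has 5 distinct prime factors.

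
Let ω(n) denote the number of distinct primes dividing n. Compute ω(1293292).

6

1293292 = 2^2 · 323323
323323 = 7 · 46189
46189 = 11 · 4199
4199 = 13 · 323
323 = 17 · 19
1293292 = 2^2 · 7 · 11 · 13 · 17 · 19, which has 6 distinct prime factors.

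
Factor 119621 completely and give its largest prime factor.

119621 = 37 · 3233
3233 = 53 · 61
61 is prime.
So 119621 = 37 · 53 · 61; the largest prime factor is 61.

61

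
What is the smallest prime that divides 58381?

58381 is odd.
Digit sum 25, not divisible by 3.
Ends in 1: not divisible by 5.
7: 58381 = 7·8340 + 1
11: 58381 = 11·5307 + 4
13: 58381 = 13·4490 + 11
17: 58381 = 17·3434 + 3
19: 58381 = 19·3072 + 13
23: 58381 = 23·2538 + 7
29: 58381 = 29·2013 + 4
31: 58381 = 31·1883 + 8
37: 58381 = 37·1577 + 32
41: 58381 = 41·1423 + 38
43: 58381 = 43·1357 + 30
47: 58381 = 47·1242 + 7
53: 58381 = 53·1101 + 28
59: 58381 = 59·989 + 30
61: 58381 = 61·957 + 4
67: 58381 = 67·871 + 24
71: 58381 = 71·822 + 19
73: 58381 = 73·799 + 54
79: 58381 = 79·739

79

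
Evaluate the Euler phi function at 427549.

408240

Factor: 427549 = 43 · 61 · 163.
φ(427549) = (43−1) · (61−1) · (163−1) = 42 · 60 · 162 = 408240.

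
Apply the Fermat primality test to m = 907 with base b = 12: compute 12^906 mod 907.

12^1 ≡ 12 (mod 907)
12^2 ≡ 12^2 = 144 ≡ 144 (mod 907)
12^4 ≡ 144^2 = 20736 ≡ 782 (mod 907)
12^8 ≡ 782^2 = 611524 ≡ 206 (mod 907)
12^16 ≡ 206^2 = 42436 ≡ 714 (mod 907)
12^32 ≡ 714^2 = 509796 ≡ 62 (mod 907)
12^64 ≡ 62^2 = 3844 ≡ 216 (mod 907)
12^128 ≡ 216^2 = 46656 ≡ 399 (mod 907)
12^256 ≡ 399^2 = 159201 ≡ 476 (mod 907)
12^512 ≡ 476^2 = 226576 ≡ 733 (mod 907)
906 = 512 + 256 + 128 + 8 + 2 in binary powers of 2.
So 12^906 ≡ 733 · 476 · 399 · 206 · 144 ≡ 1 (mod 907).
Since the result is 1, base 12 gives no evidence that 907 is composite.

1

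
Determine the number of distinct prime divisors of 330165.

330165 = 3^2 · 36685
36685 = 5 · 7337
7337 = 11 · 667
667 = 23 · 29
330165 = 3^2 · 5 · 11 · 23 · 29, which has 5 distinct prime factors.

5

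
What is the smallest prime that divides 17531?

47

17531 is odd.
Digit sum 17, not divisible by 3.
Ends in 1: not divisible by 5.
7: 17531 = 7·2504 + 3
11: 17531 = 11·1593 + 8
13: 17531 = 13·1348 + 7
17: 17531 = 17·1031 + 4
19: 17531 = 19·922 + 13
23: 17531 = 23·762 + 5
29: 17531 = 29·604 + 15
31: 17531 = 31·565 + 16
37: 17531 = 37·473 + 30
41: 17531 = 41·427 + 24
43: 17531 = 43·407 + 30
47: 17531 = 47·373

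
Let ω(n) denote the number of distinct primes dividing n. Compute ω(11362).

4

11362 = 2 · 5681
5681 = 13 · 437
437 = 19 · 23
11362 = 2 · 13 · 19 · 23, which has 4 distinct prime factors.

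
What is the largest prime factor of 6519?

53

6519 = 3 · 2173
2173 = 41 · 53
53 is prime.
So 6519 = 3 · 41 · 53; the largest prime factor is 53.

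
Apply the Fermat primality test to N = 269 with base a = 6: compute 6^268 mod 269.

1

6^1 ≡ 6 (mod 269)
6^2 ≡ 6^2 = 36 ≡ 36 (mod 269)
6^4 ≡ 36^2 = 1296 ≡ 220 (mod 269)
6^8 ≡ 220^2 = 48400 ≡ 249 (mod 269)
6^16 ≡ 249^2 = 62001 ≡ 131 (mod 269)
6^32 ≡ 131^2 = 17161 ≡ 214 (mod 269)
6^64 ≡ 214^2 = 45796 ≡ 66 (mod 269)
6^128 ≡ 66^2 = 4356 ≡ 52 (mod 269)
6^256 ≡ 52^2 = 2704 ≡ 14 (mod 269)
268 = 256 + 8 + 4 in binary powers of 2.
So 6^268 ≡ 14 · 249 · 220 ≡ 1 (mod 269).
Since the result is 1, base 6 gives no evidence that 269 is composite.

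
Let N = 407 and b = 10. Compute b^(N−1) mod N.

232

10^1 ≡ 10 (mod 407)
10^2 ≡ 10^2 = 100 ≡ 100 (mod 407)
10^4 ≡ 100^2 = 10000 ≡ 232 (mod 407)
10^8 ≡ 232^2 = 53824 ≡ 100 (mod 407)
10^16 ≡ 100^2 = 10000 ≡ 232 (mod 407)
10^32 ≡ 232^2 = 53824 ≡ 100 (mod 407)
10^64 ≡ 100^2 = 10000 ≡ 232 (mod 407)
10^128 ≡ 232^2 = 53824 ≡ 100 (mod 407)
10^256 ≡ 100^2 = 10000 ≡ 232 (mod 407)
406 = 256 + 128 + 16 + 4 + 2 in binary powers of 2.
So 10^406 ≡ 232 · 100 · 232 · 232 · 100 ≡ 232 (mod 407).
Since 232 ≠ 1, base 10 is a Fermat witness: 407 is composite.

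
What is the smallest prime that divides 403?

403 is odd.
Digit sum 7, not divisible by 3.
Ends in 3: not divisible by 5.
7: 403 = 7·57 + 4
11: 403 = 11·36 + 7
13: 403 = 13·31

13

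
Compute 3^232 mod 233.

1

3^1 ≡ 3 (mod 233)
3^2 ≡ 3^2 = 9 ≡ 9 (mod 233)
3^4 ≡ 9^2 = 81 ≡ 81 (mod 233)
3^8 ≡ 81^2 = 6561 ≡ 37 (mod 233)
3^16 ≡ 37^2 = 1369 ≡ 204 (mod 233)
3^32 ≡ 204^2 = 41616 ≡ 142 (mod 233)
3^64 ≡ 142^2 = 20164 ≡ 126 (mod 233)
3^128 ≡ 126^2 = 15876 ≡ 32 (mod 233)
232 = 128 + 64 + 32 + 8 in binary powers of 2.
So 3^232 ≡ 32 · 126 · 142 · 37 ≡ 1 (mod 233).
Since the result is 1, base 3 gives no evidence that 233 is composite.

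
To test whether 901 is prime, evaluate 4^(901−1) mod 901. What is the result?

307

4^1 ≡ 4 (mod 901)
4^2 ≡ 4^2 = 16 ≡ 16 (mod 901)
4^4 ≡ 16^2 = 256 ≡ 256 (mod 901)
4^8 ≡ 256^2 = 65536 ≡ 664 (mod 901)
4^16 ≡ 664^2 = 440896 ≡ 307 (mod 901)
4^32 ≡ 307^2 = 94249 ≡ 545 (mod 901)
4^64 ≡ 545^2 = 297025 ≡ 596 (mod 901)
4^128 ≡ 596^2 = 355216 ≡ 222 (mod 901)
4^256 ≡ 222^2 = 49284 ≡ 630 (mod 901)
4^512 ≡ 630^2 = 396900 ≡ 460 (mod 901)
900 = 512 + 256 + 128 + 4 in binary powers of 2.
So 4^900 ≡ 460 · 630 · 222 · 256 ≡ 307 (mod 901).
Since 307 ≠ 1, base 4 is a Fermat witness: 901 is composite.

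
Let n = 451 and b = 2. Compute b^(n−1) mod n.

122

2^1 ≡ 2 (mod 451)
2^2 ≡ 2^2 = 4 ≡ 4 (mod 451)
2^4 ≡ 4^2 = 16 ≡ 16 (mod 451)
2^8 ≡ 16^2 = 256 ≡ 256 (mod 451)
2^16 ≡ 256^2 = 65536 ≡ 141 (mod 451)
2^32 ≡ 141^2 = 19881 ≡ 37 (mod 451)
2^64 ≡ 37^2 = 1369 ≡ 16 (mod 451)
2^128 ≡ 16^2 = 256 ≡ 256 (mod 451)
2^256 ≡ 256^2 = 65536 ≡ 141 (mod 451)
450 = 256 + 128 + 64 + 2 in binary powers of 2.
So 2^450 ≡ 141 · 256 · 16 · 4 ≡ 122 (mod 451).
Since 122 ≠ 1, base 2 is a Fermat witness: 451 is composite.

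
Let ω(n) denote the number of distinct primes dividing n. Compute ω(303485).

5

303485 = 5 · 60697
60697 = 7 · 8671
8671 = 13 · 667
667 = 23 · 29
303485 = 5 · 7 · 13 · 23 · 29, which has 5 distinct prime factors.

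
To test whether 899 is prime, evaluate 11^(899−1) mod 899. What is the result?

382

11^1 ≡ 11 (mod 899)
11^2 ≡ 11^2 = 121 ≡ 121 (mod 899)
11^4 ≡ 121^2 = 14641 ≡ 257 (mod 899)
11^8 ≡ 257^2 = 66049 ≡ 422 (mod 899)
11^16 ≡ 422^2 = 178084 ≡ 82 (mod 899)
11^32 ≡ 82^2 = 6724 ≡ 431 (mod 899)
11^64 ≡ 431^2 = 185761 ≡ 567 (mod 899)
11^128 ≡ 567^2 = 321489 ≡ 546 (mod 899)
11^256 ≡ 546^2 = 298116 ≡ 547 (mod 899)
11^512 ≡ 547^2 = 299209 ≡ 741 (mod 899)
898 = 512 + 256 + 128 + 2 in binary powers of 2.
So 11^898 ≡ 741 · 547 · 546 · 121 ≡ 382 (mod 899).
Since 382 ≠ 1, base 11 is a Fermat witness: 899 is composite.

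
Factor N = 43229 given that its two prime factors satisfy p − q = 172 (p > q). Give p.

311

Since p = q + 172, we have 43229 = q(q + 172), so q² + 172q − 43229 = 0.
Discriminant: 172² + 4·43229 = 29584 + 172916 = 202500; √202500 = 450.
q = (−172 + 450)/2 = 139, and p = q + 172 = 311.
Check: 139 · 311 = 43229.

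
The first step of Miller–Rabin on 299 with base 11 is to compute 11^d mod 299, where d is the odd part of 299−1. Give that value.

299 − 1 = 298 = 2^1 · 149, so d = 149.
11^1 ≡ 11 (mod 299)
11^2 ≡ 11^2 = 121 ≡ 121 (mod 299)
11^4 ≡ 121^2 = 14641 ≡ 289 (mod 299)
11^8 ≡ 289^2 = 83521 ≡ 100 (mod 299)
11^16 ≡ 100^2 = 10000 ≡ 133 (mod 299)
11^32 ≡ 133^2 = 17689 ≡ 48 (mod 299)
11^64 ≡ 48^2 = 2304 ≡ 211 (mod 299)
11^128 ≡ 211^2 = 44521 ≡ 269 (mod 299)
149 = 128 + 16 + 4 + 1 in binary powers of 2.
So 11^149 ≡ 269 · 133 · 289 · 11 ≡ 267 (mod 299).
Squaring chain: 267; never reaches −1, so base 11 is a Miller–Rabin witness that 299 is composite.

267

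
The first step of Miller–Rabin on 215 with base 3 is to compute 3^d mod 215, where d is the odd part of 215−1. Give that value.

215 − 1 = 214 = 2^1 · 107, so d = 107.
3^1 ≡ 3 (mod 215)
3^2 ≡ 3^2 = 9 ≡ 9 (mod 215)
3^4 ≡ 9^2 = 81 ≡ 81 (mod 215)
3^8 ≡ 81^2 = 6561 ≡ 111 (mod 215)
3^16 ≡ 111^2 = 12321 ≡ 66 (mod 215)
3^32 ≡ 66^2 = 4356 ≡ 56 (mod 215)
3^64 ≡ 56^2 = 3136 ≡ 126 (mod 215)
107 = 64 + 32 + 8 + 2 + 1 in binary powers of 2.
So 3^107 ≡ 126 · 56 · 111 · 9 · 3 ≡ 77 (mod 215).
Squaring chain: 77; never reaches −1, so base 3 is a Miller–Rabin witness that 215 is composite.

77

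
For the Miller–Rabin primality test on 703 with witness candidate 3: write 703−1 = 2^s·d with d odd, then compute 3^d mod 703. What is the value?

703 − 1 = 702 = 2^1 · 351, so d = 351.
3^1 ≡ 3 (mod 703)
3^2 ≡ 3^2 = 9 ≡ 9 (mod 703)
3^4 ≡ 9^2 = 81 ≡ 81 (mod 703)
3^8 ≡ 81^2 = 6561 ≡ 234 (mod 703)
3^16 ≡ 234^2 = 54756 ≡ 625 (mod 703)
3^32 ≡ 625^2 = 390625 ≡ 460 (mod 703)
3^64 ≡ 460^2 = 211600 ≡ 700 (mod 703)
3^128 ≡ 700^2 = 490000 ≡ 9 (mod 703)
3^256 ≡ 9^2 = 81 ≡ 81 (mod 703)
351 = 256 + 64 + 16 + 8 + 4 + 2 + 1 in binary powers of 2.
So 3^351 ≡ 81 · 700 · 625 · 234 · 81 · 9 · 3 ≡ 702 (mod 703).
Since 3^d ≡ 702 (mod 703), base 3 does not prove 703 composite.

702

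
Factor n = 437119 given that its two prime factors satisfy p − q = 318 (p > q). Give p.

839

Since p = q + 318, we have 437119 = q(q + 318), so q² + 318q − 437119 = 0.
Discriminant: 318² + 4·437119 = 101124 + 1748476 = 1849600; √1849600 = 1360.
q = (−318 + 1360)/2 = 521, and p = q + 318 = 839.
Check: 521 · 839 = 437119.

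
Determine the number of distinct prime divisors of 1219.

2

1219 = 23 · 53
1219 = 23 · 53, which has 2 distinct prime factors.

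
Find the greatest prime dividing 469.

67

469 = 7 · 67
67 is prime.
So 469 = 7 · 67; the largest prime factor is 67.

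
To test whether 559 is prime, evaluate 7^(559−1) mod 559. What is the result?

259

7^1 ≡ 7 (mod 559)
7^2 ≡ 7^2 = 49 ≡ 49 (mod 559)
7^4 ≡ 49^2 = 2401 ≡ 165 (mod 559)
7^8 ≡ 165^2 = 27225 ≡ 393 (mod 559)
7^16 ≡ 393^2 = 154449 ≡ 165 (mod 559)
7^32 ≡ 165^2 = 27225 ≡ 393 (mod 559)
7^64 ≡ 393^2 = 154449 ≡ 165 (mod 559)
7^128 ≡ 165^2 = 27225 ≡ 393 (mod 559)
7^256 ≡ 393^2 = 154449 ≡ 165 (mod 559)
7^512 ≡ 165^2 = 27225 ≡ 393 (mod 559)
558 = 512 + 32 + 8 + 4 + 2 in binary powers of 2.
So 7^558 ≡ 393 · 393 · 393 · 165 · 49 ≡ 259 (mod 559).
Since 259 ≠ 1, base 7 is a Fermat witness: 559 is composite.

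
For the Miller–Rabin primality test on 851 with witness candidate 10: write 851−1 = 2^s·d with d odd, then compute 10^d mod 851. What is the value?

851 − 1 = 850 = 2^1 · 425, so d = 425.
10^1 ≡ 10 (mod 851)
10^2 ≡ 10^2 = 100 ≡ 100 (mod 851)
10^4 ≡ 100^2 = 10000 ≡ 639 (mod 851)
10^8 ≡ 639^2 = 408321 ≡ 692 (mod 851)
10^16 ≡ 692^2 = 478864 ≡ 602 (mod 851)
10^32 ≡ 602^2 = 362404 ≡ 729 (mod 851)
10^64 ≡ 729^2 = 531441 ≡ 417 (mod 851)
10^128 ≡ 417^2 = 173889 ≡ 285 (mod 851)
10^256 ≡ 285^2 = 81225 ≡ 380 (mod 851)
425 = 256 + 128 + 32 + 8 + 1 in binary powers of 2.
So 10^425 ≡ 380 · 285 · 729 · 692 · 10 ≡ 359 (mod 851).
Squaring chain: 359; never reaches −1, so base 10 is a Miller–Rabin witness that 851 is composite.

359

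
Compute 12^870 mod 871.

12^1 ≡ 12 (mod 871)
12^2 ≡ 12^2 = 144 ≡ 144 (mod 871)
12^4 ≡ 144^2 = 20736 ≡ 703 (mod 871)
12^8 ≡ 703^2 = 494209 ≡ 352 (mod 871)
12^16 ≡ 352^2 = 123904 ≡ 222 (mod 871)
12^32 ≡ 222^2 = 49284 ≡ 508 (mod 871)
12^64 ≡ 508^2 = 258064 ≡ 248 (mod 871)
12^128 ≡ 248^2 = 61504 ≡ 534 (mod 871)
12^256 ≡ 534^2 = 285156 ≡ 339 (mod 871)
12^512 ≡ 339^2 = 114921 ≡ 820 (mod 871)
870 = 512 + 256 + 64 + 32 + 4 + 2 in binary powers of 2.
So 12^870 ≡ 820 · 339 · 248 · 508 · 703 · 144 ≡ 92 (mod 871).
Since 92 ≠ 1, base 12 is a Fermat witness: 871 is composite.

92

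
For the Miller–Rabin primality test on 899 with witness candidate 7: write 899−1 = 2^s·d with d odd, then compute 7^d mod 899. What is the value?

899 − 1 = 898 = 2^1 · 449, so d = 449.
7^1 ≡ 7 (mod 899)
7^2 ≡ 7^2 = 49 ≡ 49 (mod 899)
7^4 ≡ 49^2 = 2401 ≡ 603 (mod 899)
7^8 ≡ 603^2 = 363609 ≡ 413 (mod 899)
7^16 ≡ 413^2 = 170569 ≡ 658 (mod 899)
7^32 ≡ 658^2 = 432964 ≡ 545 (mod 899)
7^64 ≡ 545^2 = 297025 ≡ 355 (mod 899)
7^128 ≡ 355^2 = 126025 ≡ 165 (mod 899)
7^256 ≡ 165^2 = 27225 ≡ 255 (mod 899)
449 = 256 + 128 + 64 + 1 in binary powers of 2.
So 7^449 ≡ 255 · 165 · 355 · 7 ≡ 877 (mod 899).
Squaring chain: 877; never reaches −1, so base 7 is a Miller–Rabin witness that 899 is composite.

877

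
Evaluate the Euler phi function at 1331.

1210

Factor: 1331 = 11^3.
φ(1331) = 11^2·(11−1) = 1210.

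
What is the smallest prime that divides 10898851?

10898851 is odd.
Digit sum 40, not divisible by 3.
Ends in 1: not divisible by 5.
7: 10898851 = 7·1556978 + 5
11: 10898851 = 11·990804 + 7
13: 10898851 = 13·838373 + 2
17: 10898851 = 17·641108 + 15
19: 10898851 = 19·573623 + 14
23: 10898851 = 23·473863 + 2
29: 10898851 = 29·375822 + 13
31: 10898851 = 31·351575 + 26
37: 10898851 = 37·294563 + 20
41: 10898851 = 41·265825 + 26
43: 10898851 = 43·253461 + 28
47: 10898851 = 47·231890 + 21
53: 10898851 = 53·205638 + 37
59: 10898851 = 59·184726 + 17
61: 10898851 = 61·178669 + 42
67: 10898851 = 67·162669 + 28
71: 10898851 = 71·153504 + 67
73: 10898851 = 73·149299 + 24
79: 10898851 = 79·137960 + 11
83: 10898851 = 83·131311 + 38
89: 10898851 = 89·122459

89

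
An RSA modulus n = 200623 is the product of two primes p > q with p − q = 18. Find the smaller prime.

Since p = q + 18, we have 200623 = q(q + 18), so q² + 18q − 200623 = 0.
Discriminant: 18² + 4·200623 = 324 + 802492 = 802816; √802816 = 896.
q = (−18 + 896)/2 = 439, and p = q + 18 = 457.
Check: 439 · 457 = 200623.

439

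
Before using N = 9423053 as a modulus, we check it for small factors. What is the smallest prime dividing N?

89

9423053 is odd.
Digit sum 26, not divisible by 3.
Ends in 3: not divisible by 5.
7: 9423053 = 7·1346150 + 3
11: 9423053 = 11·856641 + 2
13: 9423053 = 13·724850 + 3
17: 9423053 = 17·554297 + 4
19: 9423053 = 19·495950 + 3
23: 9423053 = 23·409697 + 22
29: 9423053 = 29·324932 + 25
31: 9423053 = 31·303969 + 14
37: 9423053 = 37·254677 + 4
41: 9423053 = 41·229830 + 23
43: 9423053 = 43·219140 + 33
47: 9423053 = 47·200490 + 23
53: 9423053 = 53·177793 + 24
59: 9423053 = 59·159712 + 45
61: 9423053 = 61·154476 + 17
67: 9423053 = 67·140642 + 39
71: 9423053 = 71·132719 + 4
73: 9423053 = 73·129082 + 67
79: 9423053 = 79·119279 + 12
83: 9423053 = 83·113530 + 63
89: 9423053 = 89·105877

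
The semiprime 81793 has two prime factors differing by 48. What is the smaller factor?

Since p = q + 48, we have 81793 = q(q + 48), so q² + 48q − 81793 = 0.
Discriminant: 48² + 4·81793 = 2304 + 327172 = 329476; √329476 = 574.
q = (−48 + 574)/2 = 263, and p = q + 48 = 311.
Check: 263 · 311 = 81793.

263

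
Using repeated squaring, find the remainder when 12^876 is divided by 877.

12^1 ≡ 12 (mod 877)
12^2 ≡ 12^2 = 144 ≡ 144 (mod 877)
12^4 ≡ 144^2 = 20736 ≡ 565 (mod 877)
12^8 ≡ 565^2 = 319225 ≡ 874 (mod 877)
12^16 ≡ 874^2 = 763876 ≡ 9 (mod 877)
12^32 ≡ 9^2 = 81 ≡ 81 (mod 877)
12^64 ≡ 81^2 = 6561 ≡ 422 (mod 877)
12^128 ≡ 422^2 = 178084 ≡ 53 (mod 877)
12^256 ≡ 53^2 = 2809 ≡ 178 (mod 877)
12^512 ≡ 178^2 = 31684 ≡ 112 (mod 877)
876 = 512 + 256 + 64 + 32 + 8 + 4 in binary powers of 2.
So 12^876 ≡ 112 · 178 · 422 · 81 · 874 · 565 ≡ 1 (mod 877).
Since the result is 1, base 12 gives no evidence that 877 is composite.

1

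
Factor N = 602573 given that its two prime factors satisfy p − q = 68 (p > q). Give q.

Since p = q + 68, we have 602573 = q(q + 68), so q² + 68q − 602573 = 0.
Discriminant: 68² + 4·602573 = 4624 + 2410292 = 2414916; √2414916 = 1554.
q = (−68 + 1554)/2 = 743, and p = q + 68 = 811.
Check: 743 · 811 = 602573.

743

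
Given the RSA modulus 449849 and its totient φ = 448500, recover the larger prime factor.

φ(n) = (p−1)(q−1) = n − (p+q) + 1, so p + q = 449849 − 448500 + 1 = 1350.
p and q are the roots of t² − 1350t + 449849 = 0.
Discriminant: 1350² − 4·449849 = 1822500 − 1799396 = 23104; √23104 = 152.
q = (1350 − 152)/2 = 599, p = (1350 + 152)/2 = 751.
Check: 599 · 751 = 449849.

751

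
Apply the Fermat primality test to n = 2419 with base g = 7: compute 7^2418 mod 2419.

743

7^1 ≡ 7 (mod 2419)
7^2 ≡ 7^2 = 49 ≡ 49 (mod 2419)
7^4 ≡ 49^2 = 2401 ≡ 2401 (mod 2419)
7^8 ≡ 2401^2 = 5764801 ≡ 324 (mod 2419)
7^16 ≡ 324^2 = 104976 ≡ 959 (mod 2419)
7^32 ≡ 959^2 = 919681 ≡ 461 (mod 2419)
7^64 ≡ 461^2 = 212521 ≡ 2068 (mod 2419)
7^128 ≡ 2068^2 = 4276624 ≡ 2251 (mod 2419)
7^256 ≡ 2251^2 = 5067001 ≡ 1615 (mod 2419)
7^512 ≡ 1615^2 = 2608225 ≡ 543 (mod 2419)
7^1024 ≡ 543^2 = 294849 ≡ 2150 (mod 2419)
7^2048 ≡ 2150^2 = 4622500 ≡ 2210 (mod 2419)
2418 = 2048 + 256 + 64 + 32 + 16 + 2 in binary powers of 2.
So 7^2418 ≡ 2210 · 1615 · 2068 · 461 · 959 · 49 ≡ 743 (mod 2419).
Since 743 ≠ 1, base 7 is a Fermat witness: 2419 is composite.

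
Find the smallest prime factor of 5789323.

41

5789323 is odd.
Digit sum 37, not divisible by 3.
Ends in 3: not divisible by 5.
7: 5789323 = 7·827046 + 1
11: 5789323 = 11·526302 + 1
13: 5789323 = 13·445332 + 7
17: 5789323 = 17·340548 + 7
19: 5789323 = 19·304701 + 4
23: 5789323 = 23·251709 + 16
29: 5789323 = 29·199631 + 24
31: 5789323 = 31·186752 + 11
37: 5789323 = 37·156468 + 7
41: 5789323 = 41·141203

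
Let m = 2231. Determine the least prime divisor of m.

23

2231 is odd.
Digit sum 8, not divisible by 3.
Ends in 1: not divisible by 5.
7: 2231 = 7·318 + 5
11: 2231 = 11·202 + 9
13: 2231 = 13·171 + 8
17: 2231 = 17·131 + 4
19: 2231 = 19·117 + 8
23: 2231 = 23·97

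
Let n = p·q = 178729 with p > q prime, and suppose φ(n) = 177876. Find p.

φ(n) = (p−1)(q−1) = n − (p+q) + 1, so p + q = 178729 − 177876 + 1 = 854.
p and q are the roots of t² − 854t + 178729 = 0.
Discriminant: 854² − 4·178729 = 729316 − 714916 = 14400; √14400 = 120.
q = (854 − 120)/2 = 367, p = (854 + 120)/2 = 487.
Check: 367 · 487 = 178729.

487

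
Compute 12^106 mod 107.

1

12^1 ≡ 12 (mod 107)
12^2 ≡ 12^2 = 144 ≡ 37 (mod 107)
12^4 ≡ 37^2 = 1369 ≡ 85 (mod 107)
12^8 ≡ 85^2 = 7225 ≡ 56 (mod 107)
12^16 ≡ 56^2 = 3136 ≡ 33 (mod 107)
12^32 ≡ 33^2 = 1089 ≡ 19 (mod 107)
12^64 ≡ 19^2 = 361 ≡ 40 (mod 107)
106 = 64 + 32 + 8 + 2 in binary powers of 2.
So 12^106 ≡ 40 · 19 · 56 · 37 ≡ 1 (mod 107).
Since the result is 1, base 12 gives no evidence that 107 is composite.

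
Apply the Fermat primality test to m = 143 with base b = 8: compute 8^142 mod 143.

64

8^1 ≡ 8 (mod 143)
8^2 ≡ 8^2 = 64 ≡ 64 (mod 143)
8^4 ≡ 64^2 = 4096 ≡ 92 (mod 143)
8^8 ≡ 92^2 = 8464 ≡ 27 (mod 143)
8^16 ≡ 27^2 = 729 ≡ 14 (mod 143)
8^32 ≡ 14^2 = 196 ≡ 53 (mod 143)
8^64 ≡ 53^2 = 2809 ≡ 92 (mod 143)
8^128 ≡ 92^2 = 8464 ≡ 27 (mod 143)
142 = 128 + 8 + 4 + 2 in binary powers of 2.
So 8^142 ≡ 27 · 27 · 92 · 64 ≡ 64 (mod 143).
Since 64 ≠ 1, base 8 is a Fermat witness: 143 is composite.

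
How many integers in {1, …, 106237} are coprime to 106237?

Factor: 106237 = 23 · 31 · 149.
φ(106237) = (23−1) · (31−1) · (149−1) = 22 · 30 · 148 = 97680.

97680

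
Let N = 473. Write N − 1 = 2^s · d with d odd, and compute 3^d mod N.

473 − 1 = 472 = 2^3 · 59, so d = 59.
3^1 ≡ 3 (mod 473)
3^2 ≡ 3^2 = 9 ≡ 9 (mod 473)
3^4 ≡ 9^2 = 81 ≡ 81 (mod 473)
3^8 ≡ 81^2 = 6561 ≡ 412 (mod 473)
3^16 ≡ 412^2 = 169744 ≡ 410 (mod 473)
3^32 ≡ 410^2 = 168100 ≡ 185 (mod 473)
59 = 32 + 16 + 8 + 2 + 1 in binary powers of 2.
So 3^59 ≡ 185 · 410 · 412 · 9 · 3 ≡ 26 (mod 473).
Squaring chain: 26 → 203 → 58; never reaches −1, so base 3 is a Miller–Rabin witness that 473 is composite.

26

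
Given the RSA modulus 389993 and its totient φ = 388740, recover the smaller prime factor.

φ(n) = (p−1)(q−1) = n − (p+q) + 1, so p + q = 389993 − 388740 + 1 = 1254.
p and q are the roots of t² − 1254t + 389993 = 0.
Discriminant: 1254² − 4·389993 = 1572516 − 1559972 = 12544; √12544 = 112.
q = (1254 − 112)/2 = 571, p = (1254 + 112)/2 = 683.
Check: 571 · 683 = 389993.

571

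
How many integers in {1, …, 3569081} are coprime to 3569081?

3498768

Factor: 3569081 = 127 · 157 · 179.
φ(3569081) = (127−1) · (157−1) · (179−1) = 126 · 156 · 178 = 3498768.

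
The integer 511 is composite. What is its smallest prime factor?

7

511 is odd.
Digit sum 7, not divisible by 3.
Ends in 1: not divisible by 5.
7: 511 = 7·73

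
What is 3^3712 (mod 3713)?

1447

3^1 ≡ 3 (mod 3713)
3^2 ≡ 3^2 = 9 ≡ 9 (mod 3713)
3^4 ≡ 9^2 = 81 ≡ 81 (mod 3713)
3^8 ≡ 81^2 = 6561 ≡ 2848 (mod 3713)
3^16 ≡ 2848^2 = 8111104 ≡ 1912 (mod 3713)
3^32 ≡ 1912^2 = 3655744 ≡ 2152 (mod 3713)
3^64 ≡ 2152^2 = 4631104 ≡ 993 (mod 3713)
3^128 ≡ 993^2 = 986049 ≡ 2104 (mod 3713)
3^256 ≡ 2104^2 = 4426816 ≡ 920 (mod 3713)
3^512 ≡ 920^2 = 846400 ≡ 3549 (mod 3713)
3^1024 ≡ 3549^2 = 12595401 ≡ 905 (mod 3713)
3^2048 ≡ 905^2 = 819025 ≡ 2165 (mod 3713)
3712 = 2048 + 1024 + 512 + 128 in binary powers of 2.
So 3^3712 ≡ 2165 · 905 · 3549 · 2104 ≡ 1447 (mod 3713).
Since 1447 ≠ 1, base 3 is a Fermat witness: 3713 is composite.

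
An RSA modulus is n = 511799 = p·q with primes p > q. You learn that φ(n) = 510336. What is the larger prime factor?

φ(n) = (p−1)(q−1) = n − (p+q) + 1, so p + q = 511799 − 510336 + 1 = 1464.
p and q are the roots of t² − 1464t + 511799 = 0.
Discriminant: 1464² − 4·511799 = 2143296 − 2047196 = 96100; √96100 = 310.
q = (1464 − 310)/2 = 577, p = (1464 + 310)/2 = 887.
Check: 577 · 887 = 511799.

887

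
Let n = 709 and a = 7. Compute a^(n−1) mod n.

7^1 ≡ 7 (mod 709)
7^2 ≡ 7^2 = 49 ≡ 49 (mod 709)
7^4 ≡ 49^2 = 2401 ≡ 274 (mod 709)
7^8 ≡ 274^2 = 75076 ≡ 631 (mod 709)
7^16 ≡ 631^2 = 398161 ≡ 412 (mod 709)
7^32 ≡ 412^2 = 169744 ≡ 293 (mod 709)
7^64 ≡ 293^2 = 85849 ≡ 60 (mod 709)
7^128 ≡ 60^2 = 3600 ≡ 55 (mod 709)
7^256 ≡ 55^2 = 3025 ≡ 189 (mod 709)
7^512 ≡ 189^2 = 35721 ≡ 271 (mod 709)
708 = 512 + 128 + 64 + 4 in binary powers of 2.
So 7^708 ≡ 271 · 55 · 60 · 274 ≡ 1 (mod 709).
Since the result is 1, base 7 gives no evidence that 709 is composite.

1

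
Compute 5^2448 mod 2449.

1985

5^1 ≡ 5 (mod 2449)
5^2 ≡ 5^2 = 25 ≡ 25 (mod 2449)
5^4 ≡ 25^2 = 625 ≡ 625 (mod 2449)
5^8 ≡ 625^2 = 390625 ≡ 1234 (mod 2449)
5^16 ≡ 1234^2 = 1522756 ≡ 1927 (mod 2449)
5^32 ≡ 1927^2 = 3713329 ≡ 645 (mod 2449)
5^64 ≡ 645^2 = 416025 ≡ 2144 (mod 2449)
5^128 ≡ 2144^2 = 4596736 ≡ 2412 (mod 2449)
5^256 ≡ 2412^2 = 5817744 ≡ 1369 (mod 2449)
5^512 ≡ 1369^2 = 1874161 ≡ 676 (mod 2449)
5^1024 ≡ 676^2 = 456976 ≡ 1462 (mod 2449)
5^2048 ≡ 1462^2 = 2137444 ≡ 1916 (mod 2449)
2448 = 2048 + 256 + 128 + 16 in binary powers of 2.
So 5^2448 ≡ 1916 · 1369 · 2412 · 1927 ≡ 1985 (mod 2449).
Since 1985 ≠ 1, base 5 is a Fermat witness: 2449 is composite.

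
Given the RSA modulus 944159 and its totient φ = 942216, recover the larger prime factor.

φ(n) = (p−1)(q−1) = n − (p+q) + 1, so p + q = 944159 − 942216 + 1 = 1944.
p and q are the roots of t² − 1944t + 944159 = 0.
Discriminant: 1944² − 4·944159 = 3779136 − 3776636 = 2500; √2500 = 50.
q = (1944 − 50)/2 = 947, p = (1944 + 50)/2 = 997.
Check: 947 · 997 = 944159.

997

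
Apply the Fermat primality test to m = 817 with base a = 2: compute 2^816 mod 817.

2^1 ≡ 2 (mod 817)
2^2 ≡ 2^2 = 4 ≡ 4 (mod 817)
2^4 ≡ 4^2 = 16 ≡ 16 (mod 817)
2^8 ≡ 16^2 = 256 ≡ 256 (mod 817)
2^16 ≡ 256^2 = 65536 ≡ 176 (mod 817)
2^32 ≡ 176^2 = 30976 ≡ 747 (mod 817)
2^64 ≡ 747^2 = 558009 ≡ 815 (mod 817)
2^128 ≡ 815^2 = 664225 ≡ 4 (mod 817)
2^256 ≡ 4^2 = 16 ≡ 16 (mod 817)
2^512 ≡ 16^2 = 256 ≡ 256 (mod 817)
816 = 512 + 256 + 32 + 16 in binary powers of 2.
So 2^816 ≡ 256 · 16 · 747 · 176 ≡ 102 (mod 817).
Since 102 ≠ 1, base 2 is a Fermat witness: 817 is composite.

102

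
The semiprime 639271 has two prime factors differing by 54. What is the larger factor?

827

Since p = q + 54, we have 639271 = q(q + 54), so q² + 54q − 639271 = 0.
Discriminant: 54² + 4·639271 = 2916 + 2557084 = 2560000; √2560000 = 1600.
q = (−54 + 1600)/2 = 773, and p = q + 54 = 827.
Check: 773 · 827 = 639271.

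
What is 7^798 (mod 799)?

773

7^1 ≡ 7 (mod 799)
7^2 ≡ 7^2 = 49 ≡ 49 (mod 799)
7^4 ≡ 49^2 = 2401 ≡ 4 (mod 799)
7^8 ≡ 4^2 = 16 ≡ 16 (mod 799)
7^16 ≡ 16^2 = 256 ≡ 256 (mod 799)
7^32 ≡ 256^2 = 65536 ≡ 18 (mod 799)
7^64 ≡ 18^2 = 324 ≡ 324 (mod 799)
7^128 ≡ 324^2 = 104976 ≡ 307 (mod 799)
7^256 ≡ 307^2 = 94249 ≡ 766 (mod 799)
7^512 ≡ 766^2 = 586756 ≡ 290 (mod 799)
798 = 512 + 256 + 16 + 8 + 4 + 2 in binary powers of 2.
So 7^798 ≡ 290 · 766 · 256 · 16 · 4 · 49 ≡ 773 (mod 799).
Since 773 ≠ 1, base 7 is a Fermat witness: 799 is composite.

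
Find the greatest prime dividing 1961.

1961 = 37 · 53
53 is prime.
So 1961 = 37 · 53; the largest prime factor is 53.

53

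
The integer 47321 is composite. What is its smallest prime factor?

47321 is odd.
Digit sum 17, not divisible by 3.
Ends in 1: not divisible by 5.
7: 47321 = 7·6760 + 1
11: 47321 = 11·4301 + 10
13: 47321 = 13·3640 + 1
17: 47321 = 17·2783 + 10
19: 47321 = 19·2490 + 11
23: 47321 = 23·2057 + 10
29: 47321 = 29·1631 + 22
31: 47321 = 31·1526 + 15
37: 47321 = 37·1278 + 35
41: 47321 = 41·1154 + 7
43: 47321 = 43·1100 + 21
47: 47321 = 47·1006 + 39
53: 47321 = 53·892 + 45
59: 47321 = 59·802 + 3
61: 47321 = 61·775 + 46
67: 47321 = 67·706 + 19
71: 47321 = 71·666 + 35
73: 47321 = 73·648 + 17
79: 47321 = 79·599

79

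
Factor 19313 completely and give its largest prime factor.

89

19313 = 7 · 2759
2759 = 31 · 89
89 is prime.
So 19313 = 7 · 31 · 89; the largest prime factor is 89.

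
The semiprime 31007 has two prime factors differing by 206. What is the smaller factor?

101

Since p = q + 206, we have 31007 = q(q + 206), so q² + 206q − 31007 = 0.
Discriminant: 206² + 4·31007 = 42436 + 124028 = 166464; √166464 = 408.
q = (−206 + 408)/2 = 101, and p = q + 206 = 307.
Check: 101 · 307 = 31007.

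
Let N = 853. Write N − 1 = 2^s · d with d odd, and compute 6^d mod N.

520

853 − 1 = 852 = 2^2 · 213, so d = 213.
6^1 ≡ 6 (mod 853)
6^2 ≡ 6^2 = 36 ≡ 36 (mod 853)
6^4 ≡ 36^2 = 1296 ≡ 443 (mod 853)
6^8 ≡ 443^2 = 196249 ≡ 59 (mod 853)
6^16 ≡ 59^2 = 3481 ≡ 69 (mod 853)
6^32 ≡ 69^2 = 4761 ≡ 496 (mod 853)
6^64 ≡ 496^2 = 246016 ≡ 352 (mod 853)
6^128 ≡ 352^2 = 123904 ≡ 219 (mod 853)
213 = 128 + 64 + 16 + 4 + 1 in binary powers of 2.
So 6^213 ≡ 219 · 352 · 69 · 443 · 6 ≡ 520 (mod 853).
Squaring chain: 520 → 852; reaches −1, so base 6 does not prove 853 composite.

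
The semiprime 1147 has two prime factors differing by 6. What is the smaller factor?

31

Since p = q + 6, we have 1147 = q(q + 6), so q² + 6q − 1147 = 0.
Discriminant: 6² + 4·1147 = 36 + 4588 = 4624; √4624 = 68.
q = (−6 + 68)/2 = 31, and p = q + 6 = 37.
Check: 31 · 37 = 1147.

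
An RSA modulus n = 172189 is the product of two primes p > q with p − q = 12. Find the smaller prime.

Since p = q + 12, we have 172189 = q(q + 12), so q² + 12q − 172189 = 0.
Discriminant: 12² + 4·172189 = 144 + 688756 = 688900; √688900 = 830.
q = (−12 + 830)/2 = 409, and p = q + 12 = 421.
Check: 409 · 421 = 172189.

409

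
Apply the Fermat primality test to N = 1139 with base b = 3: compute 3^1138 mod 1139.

1097

3^1 ≡ 3 (mod 1139)
3^2 ≡ 3^2 = 9 ≡ 9 (mod 1139)
3^4 ≡ 9^2 = 81 ≡ 81 (mod 1139)
3^8 ≡ 81^2 = 6561 ≡ 866 (mod 1139)
3^16 ≡ 866^2 = 749956 ≡ 494 (mod 1139)
3^32 ≡ 494^2 = 244036 ≡ 290 (mod 1139)
3^64 ≡ 290^2 = 84100 ≡ 953 (mod 1139)
3^128 ≡ 953^2 = 908209 ≡ 426 (mod 1139)
3^256 ≡ 426^2 = 181476 ≡ 375 (mod 1139)
3^512 ≡ 375^2 = 140625 ≡ 528 (mod 1139)
3^1024 ≡ 528^2 = 278784 ≡ 868 (mod 1139)
1138 = 1024 + 64 + 32 + 16 + 2 in binary powers of 2.
So 3^1138 ≡ 868 · 953 · 290 · 494 · 9 ≡ 1097 (mod 1139).
Since 1097 ≠ 1, base 3 is a Fermat witness: 1139 is composite.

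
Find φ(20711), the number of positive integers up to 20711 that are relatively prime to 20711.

20424

Factor: 20711 = 139 · 149.
φ(20711) = (139−1) · (149−1) = 138 · 148 = 20424.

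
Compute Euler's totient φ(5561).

5412

Factor: 5561 = 67 · 83.
φ(5561) = (67−1) · (83−1) = 66 · 82 = 5412.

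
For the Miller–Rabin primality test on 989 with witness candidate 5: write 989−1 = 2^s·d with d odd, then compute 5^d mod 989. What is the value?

989 − 1 = 988 = 2^2 · 247, so d = 247.
5^1 ≡ 5 (mod 989)
5^2 ≡ 5^2 = 25 ≡ 25 (mod 989)
5^4 ≡ 25^2 = 625 ≡ 625 (mod 989)
5^8 ≡ 625^2 = 390625 ≡ 959 (mod 989)
5^16 ≡ 959^2 = 919681 ≡ 900 (mod 989)
5^32 ≡ 900^2 = 810000 ≡ 9 (mod 989)
5^64 ≡ 9^2 = 81 ≡ 81 (mod 989)
5^128 ≡ 81^2 = 6561 ≡ 627 (mod 989)
247 = 128 + 64 + 32 + 16 + 4 + 2 + 1 in binary powers of 2.
So 5^247 ≡ 627 · 81 · 9 · 900 · 625 · 25 · 5 ≡ 89 (mod 989).
Squaring chain: 89 → 9; never reaches −1, so base 5 is a Miller–Rabin witness that 989 is composite.

89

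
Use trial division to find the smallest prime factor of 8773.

8773 is odd.
Digit sum 25, not divisible by 3.
Ends in 3: not divisible by 5.
7: 8773 = 7·1253 + 2
11: 8773 = 11·797 + 6
13: 8773 = 13·674 + 11
17: 8773 = 17·516 + 1
19: 8773 = 19·461 + 14
23: 8773 = 23·381 + 10
29: 8773 = 29·302 + 15
31: 8773 = 31·283

31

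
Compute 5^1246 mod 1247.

5^1 ≡ 5 (mod 1247)
5^2 ≡ 5^2 = 25 ≡ 25 (mod 1247)
5^4 ≡ 25^2 = 625 ≡ 625 (mod 1247)
5^8 ≡ 625^2 = 390625 ≡ 314 (mod 1247)
5^16 ≡ 314^2 = 98596 ≡ 83 (mod 1247)
5^32 ≡ 83^2 = 6889 ≡ 654 (mod 1247)
5^64 ≡ 654^2 = 427716 ≡ 1242 (mod 1247)
5^128 ≡ 1242^2 = 1542564 ≡ 25 (mod 1247)
5^256 ≡ 25^2 = 625 ≡ 625 (mod 1247)
5^512 ≡ 625^2 = 390625 ≡ 314 (mod 1247)
5^1024 ≡ 314^2 = 98596 ≡ 83 (mod 1247)
1246 = 1024 + 128 + 64 + 16 + 8 + 4 + 2 in binary powers of 2.
So 5^1246 ≡ 83 · 25 · 1242 · 83 · 314 · 625 · 25 ≡ 436 (mod 1247).
Since 436 ≠ 1, base 5 is a Fermat witness: 1247 is composite.

436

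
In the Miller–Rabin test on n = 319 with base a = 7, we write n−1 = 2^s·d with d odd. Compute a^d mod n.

74

319 − 1 = 318 = 2^1 · 159, so d = 159.
7^1 ≡ 7 (mod 319)
7^2 ≡ 7^2 = 49 ≡ 49 (mod 319)
7^4 ≡ 49^2 = 2401 ≡ 168 (mod 319)
7^8 ≡ 168^2 = 28224 ≡ 152 (mod 319)
7^16 ≡ 152^2 = 23104 ≡ 136 (mod 319)
7^32 ≡ 136^2 = 18496 ≡ 313 (mod 319)
7^64 ≡ 313^2 = 97969 ≡ 36 (mod 319)
7^128 ≡ 36^2 = 1296 ≡ 20 (mod 319)
159 = 128 + 16 + 8 + 4 + 2 + 1 in binary powers of 2.
So 7^159 ≡ 20 · 136 · 152 · 168 · 49 · 7 ≡ 74 (mod 319).
Squaring chain: 74; never reaches −1, so base 7 is a Miller–Rabin witness that 319 is composite.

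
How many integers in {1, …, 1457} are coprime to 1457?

1380

Factor: 1457 = 31 · 47.
φ(1457) = (31−1) · (47−1) = 30 · 46 = 1380.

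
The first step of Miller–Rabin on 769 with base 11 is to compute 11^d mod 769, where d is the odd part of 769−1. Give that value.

769 − 1 = 768 = 2^8 · 3, so d = 3.
11^1 ≡ 11 (mod 769)
11^2 ≡ 11^2 = 121 ≡ 121 (mod 769)
3 = 2 + 1 in binary powers of 2.
So 11^3 ≡ 121 · 11 ≡ 562 (mod 769).
Squaring chain: 562 → 554 → 85 → 304 → 136 → 40 → 62 → 768; reaches −1, so base 11 does not prove 769 composite.

562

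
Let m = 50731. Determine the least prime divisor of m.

97

50731 is odd.
Digit sum 16, not divisible by 3.
Ends in 1: not divisible by 5.
7: 50731 = 7·7247 + 2
11: 50731 = 11·4611 + 10
13: 50731 = 13·3902 + 5
17: 50731 = 17·2984 + 3
19: 50731 = 19·2670 + 1
23: 50731 = 23·2205 + 16
29: 50731 = 29·1749 + 10
31: 50731 = 31·1636 + 15
37: 50731 = 37·1371 + 4
41: 50731 = 41·1237 + 14
43: 50731 = 43·1179 + 34
47: 50731 = 47·1079 + 18
53: 50731 = 53·957 + 10
59: 50731 = 59·859 + 50
61: 50731 = 61·831 + 40
67: 50731 = 67·757 + 12
71: 50731 = 71·714 + 37
73: 50731 = 73·694 + 69
79: 50731 = 79·642 + 13
83: 50731 = 83·611 + 18
89: 50731 = 89·570 + 1
97: 50731 = 97·523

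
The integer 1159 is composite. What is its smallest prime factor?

1159 is odd.
Digit sum 16, not divisible by 3.
Ends in 9: not divisible by 5.
7: 1159 = 7·165 + 4
11: 1159 = 11·105 + 4
13: 1159 = 13·89 + 2
17: 1159 = 17·68 + 3
19: 1159 = 19·61

19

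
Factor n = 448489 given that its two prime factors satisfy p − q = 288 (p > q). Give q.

541

Since p = q + 288, we have 448489 = q(q + 288), so q² + 288q − 448489 = 0.
Discriminant: 288² + 4·448489 = 82944 + 1793956 = 1876900; √1876900 = 1370.
q = (−288 + 1370)/2 = 541, and p = q + 288 = 829.
Check: 541 · 829 = 448489.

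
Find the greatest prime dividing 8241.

8241 = 3 · 2747
2747 = 41 · 67
67 is prime.
So 8241 = 3 · 41 · 67; the largest prime factor is 67.

67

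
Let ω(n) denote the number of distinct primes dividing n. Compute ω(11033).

11033 = 11 · 1003
1003 = 17 · 59
11033 = 11 · 17 · 59, which has 3 distinct prime factors.

3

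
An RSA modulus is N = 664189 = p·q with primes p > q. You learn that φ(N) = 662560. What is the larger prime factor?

φ(n) = (p−1)(q−1) = n − (p+q) + 1, so p + q = 664189 − 662560 + 1 = 1630.
p and q are the roots of t² − 1630t + 664189 = 0.
Discriminant: 1630² − 4·664189 = 2656900 − 2656756 = 144; √144 = 12.
q = (1630 − 12)/2 = 809, p = (1630 + 12)/2 = 821.
Check: 809 · 821 = 664189.

821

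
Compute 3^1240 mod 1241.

3^1 ≡ 3 (mod 1241)
3^2 ≡ 3^2 = 9 ≡ 9 (mod 1241)
3^4 ≡ 9^2 = 81 ≡ 81 (mod 1241)
3^8 ≡ 81^2 = 6561 ≡ 356 (mod 1241)
3^16 ≡ 356^2 = 126736 ≡ 154 (mod 1241)
3^32 ≡ 154^2 = 23716 ≡ 137 (mod 1241)
3^64 ≡ 137^2 = 18769 ≡ 154 (mod 1241)
3^128 ≡ 154^2 = 23716 ≡ 137 (mod 1241)
3^256 ≡ 137^2 = 18769 ≡ 154 (mod 1241)
3^512 ≡ 154^2 = 23716 ≡ 137 (mod 1241)
3^1024 ≡ 137^2 = 18769 ≡ 154 (mod 1241)
1240 = 1024 + 128 + 64 + 16 + 8 in binary powers of 2.
So 3^1240 ≡ 154 · 137 · 154 · 154 · 356 ≡ 373 (mod 1241).
Since 373 ≠ 1, base 3 is a Fermat witness: 1241 is composite.

373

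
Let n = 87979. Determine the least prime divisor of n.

97

87979 is odd.
Digit sum 40, not divisible by 3.
Ends in 9: not divisible by 5.
7: 87979 = 7·12568 + 3
11: 87979 = 11·7998 + 1
13: 87979 = 13·6767 + 8
17: 87979 = 17·5175 + 4
19: 87979 = 19·4630 + 9
23: 87979 = 23·3825 + 4
29: 87979 = 29·3033 + 22
31: 87979 = 31·2838 + 1
37: 87979 = 37·2377 + 30
41: 87979 = 41·2145 + 34
43: 87979 = 43·2046 + 1
47: 87979 = 47·1871 + 42
53: 87979 = 53·1659 + 52
59: 87979 = 59·1491 + 10
61: 87979 = 61·1442 + 17
67: 87979 = 67·1313 + 8
71: 87979 = 71·1239 + 10
73: 87979 = 73·1205 + 14
79: 87979 = 79·1113 + 52
83: 87979 = 83·1059 + 82
89: 87979 = 89·988 + 47
97: 87979 = 97·907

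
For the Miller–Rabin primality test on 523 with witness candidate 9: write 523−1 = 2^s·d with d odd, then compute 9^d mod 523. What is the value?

1

523 − 1 = 522 = 2^1 · 261, so d = 261.
9^1 ≡ 9 (mod 523)
9^2 ≡ 9^2 = 81 ≡ 81 (mod 523)
9^4 ≡ 81^2 = 6561 ≡ 285 (mod 523)
9^8 ≡ 285^2 = 81225 ≡ 160 (mod 523)
9^16 ≡ 160^2 = 25600 ≡ 496 (mod 523)
9^32 ≡ 496^2 = 246016 ≡ 206 (mod 523)
9^64 ≡ 206^2 = 42436 ≡ 73 (mod 523)
9^128 ≡ 73^2 = 5329 ≡ 99 (mod 523)
9^256 ≡ 99^2 = 9801 ≡ 387 (mod 523)
261 = 256 + 4 + 1 in binary powers of 2.
So 9^261 ≡ 387 · 285 · 9 ≡ 1 (mod 523).
Since 9^d ≡ 1 (mod 523), base 9 does not prove 523 composite.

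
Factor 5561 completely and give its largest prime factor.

83

5561 = 67 · 83
83 is prime.
So 5561 = 67 · 83; the largest prime factor is 83.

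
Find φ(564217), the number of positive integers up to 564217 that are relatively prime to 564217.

542880

Factor: 564217 = 59 · 73 · 131.
φ(564217) = (59−1) · (73−1) · (131−1) = 58 · 72 · 130 = 542880.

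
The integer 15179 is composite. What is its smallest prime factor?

15179 is odd.
Digit sum 23, not divisible by 3.
Ends in 9: not divisible by 5.
7: 15179 = 7·2168 + 3
11: 15179 = 11·1379 + 10
13: 15179 = 13·1167 + 8
17: 15179 = 17·892 + 15
19: 15179 = 19·798 + 17
23: 15179 = 23·659 + 22
29: 15179 = 29·523 + 12
31: 15179 = 31·489 + 20
37: 15179 = 37·410 + 9
41: 15179 = 41·370 + 9
43: 15179 = 43·353

43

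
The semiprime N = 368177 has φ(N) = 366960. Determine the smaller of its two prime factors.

557

φ(n) = (p−1)(q−1) = n − (p+q) + 1, so p + q = 368177 − 366960 + 1 = 1218.
p and q are the roots of t² − 1218t + 368177 = 0.
Discriminant: 1218² − 4·368177 = 1483524 − 1472708 = 10816; √10816 = 104.
q = (1218 − 104)/2 = 557, p = (1218 + 104)/2 = 661.
Check: 557 · 661 = 368177.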